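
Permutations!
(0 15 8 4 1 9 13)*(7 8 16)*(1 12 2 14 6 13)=[15, 9, 14, 3, 12, 5, 13, 8, 4, 1, 10, 11, 2, 0, 6, 16, 7]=(0 15 16 7 8 4 12 2 14 6 13)(1 9)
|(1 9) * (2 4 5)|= 6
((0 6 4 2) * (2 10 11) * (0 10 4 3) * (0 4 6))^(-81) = (11)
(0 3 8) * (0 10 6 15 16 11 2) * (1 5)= [3, 5, 0, 8, 4, 1, 15, 7, 10, 9, 6, 2, 12, 13, 14, 16, 11]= (0 3 8 10 6 15 16 11 2)(1 5)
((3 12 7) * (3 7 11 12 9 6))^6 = ((3 9 6)(11 12))^6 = (12)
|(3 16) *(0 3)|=|(0 3 16)|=3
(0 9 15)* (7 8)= (0 9 15)(7 8)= [9, 1, 2, 3, 4, 5, 6, 8, 7, 15, 10, 11, 12, 13, 14, 0]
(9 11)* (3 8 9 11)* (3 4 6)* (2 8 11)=(2 8 9 4 6 3 11)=[0, 1, 8, 11, 6, 5, 3, 7, 9, 4, 10, 2]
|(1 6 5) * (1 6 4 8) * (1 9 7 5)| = 7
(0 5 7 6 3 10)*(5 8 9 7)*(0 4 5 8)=(3 10 4 5 8 9 7 6)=[0, 1, 2, 10, 5, 8, 3, 6, 9, 7, 4]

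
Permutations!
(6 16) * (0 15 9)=(0 15 9)(6 16)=[15, 1, 2, 3, 4, 5, 16, 7, 8, 0, 10, 11, 12, 13, 14, 9, 6]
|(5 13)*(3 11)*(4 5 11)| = 5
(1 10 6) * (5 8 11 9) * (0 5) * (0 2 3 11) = (0 5 8)(1 10 6)(2 3 11 9) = [5, 10, 3, 11, 4, 8, 1, 7, 0, 2, 6, 9]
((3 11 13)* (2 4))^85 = ((2 4)(3 11 13))^85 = (2 4)(3 11 13)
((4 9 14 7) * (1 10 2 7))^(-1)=(1 14 9 4 7 2 10)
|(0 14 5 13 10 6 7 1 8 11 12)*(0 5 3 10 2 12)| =36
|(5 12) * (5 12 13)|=2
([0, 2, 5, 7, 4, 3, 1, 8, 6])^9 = (1 5 7 6 2 3 8)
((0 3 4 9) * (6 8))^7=(0 9 4 3)(6 8)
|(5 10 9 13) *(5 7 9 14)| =3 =|(5 10 14)(7 9 13)|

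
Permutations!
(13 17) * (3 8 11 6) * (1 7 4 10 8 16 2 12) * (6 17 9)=(1 7 4 10 8 11 17 13 9 6 3 16 2 12)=[0, 7, 12, 16, 10, 5, 3, 4, 11, 6, 8, 17, 1, 9, 14, 15, 2, 13]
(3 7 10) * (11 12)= (3 7 10)(11 12)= [0, 1, 2, 7, 4, 5, 6, 10, 8, 9, 3, 12, 11]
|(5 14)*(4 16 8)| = 6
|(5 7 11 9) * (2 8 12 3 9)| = 8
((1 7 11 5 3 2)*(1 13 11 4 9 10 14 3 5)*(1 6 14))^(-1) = (1 10 9 4 7)(2 3 14 6 11 13)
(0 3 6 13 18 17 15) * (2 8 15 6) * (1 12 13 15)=[3, 12, 8, 2, 4, 5, 15, 7, 1, 9, 10, 11, 13, 18, 14, 0, 16, 6, 17]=(0 3 2 8 1 12 13 18 17 6 15)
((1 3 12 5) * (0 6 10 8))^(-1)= ((0 6 10 8)(1 3 12 5))^(-1)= (0 8 10 6)(1 5 12 3)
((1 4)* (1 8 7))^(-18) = (1 8)(4 7)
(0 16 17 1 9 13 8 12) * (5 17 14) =(0 16 14 5 17 1 9 13 8 12) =[16, 9, 2, 3, 4, 17, 6, 7, 12, 13, 10, 11, 0, 8, 5, 15, 14, 1]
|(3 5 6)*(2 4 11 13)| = |(2 4 11 13)(3 5 6)| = 12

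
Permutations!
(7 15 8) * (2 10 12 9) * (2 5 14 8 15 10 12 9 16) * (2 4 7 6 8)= (2 12 16 4 7 10 9 5 14)(6 8)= [0, 1, 12, 3, 7, 14, 8, 10, 6, 5, 9, 11, 16, 13, 2, 15, 4]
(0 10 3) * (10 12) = (0 12 10 3) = [12, 1, 2, 0, 4, 5, 6, 7, 8, 9, 3, 11, 10]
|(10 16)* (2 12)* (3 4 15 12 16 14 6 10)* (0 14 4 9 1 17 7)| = 14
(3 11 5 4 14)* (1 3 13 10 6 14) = [0, 3, 2, 11, 1, 4, 14, 7, 8, 9, 6, 5, 12, 10, 13] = (1 3 11 5 4)(6 14 13 10)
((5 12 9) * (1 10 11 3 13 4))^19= (1 10 11 3 13 4)(5 12 9)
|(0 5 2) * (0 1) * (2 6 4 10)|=|(0 5 6 4 10 2 1)|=7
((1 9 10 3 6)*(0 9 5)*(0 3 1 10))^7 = (0 9)(1 3 10 5 6)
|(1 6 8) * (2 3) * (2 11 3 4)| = |(1 6 8)(2 4)(3 11)| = 6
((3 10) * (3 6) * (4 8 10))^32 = ((3 4 8 10 6))^32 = (3 8 6 4 10)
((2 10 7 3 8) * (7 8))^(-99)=(10)(3 7)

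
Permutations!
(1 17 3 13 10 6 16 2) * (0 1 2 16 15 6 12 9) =(0 1 17 3 13 10 12 9)(6 15) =[1, 17, 2, 13, 4, 5, 15, 7, 8, 0, 12, 11, 9, 10, 14, 6, 16, 3]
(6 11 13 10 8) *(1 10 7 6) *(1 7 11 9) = (1 10 8 7 6 9)(11 13) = [0, 10, 2, 3, 4, 5, 9, 6, 7, 1, 8, 13, 12, 11]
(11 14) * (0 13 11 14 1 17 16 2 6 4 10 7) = (0 13 11 1 17 16 2 6 4 10 7) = [13, 17, 6, 3, 10, 5, 4, 0, 8, 9, 7, 1, 12, 11, 14, 15, 2, 16]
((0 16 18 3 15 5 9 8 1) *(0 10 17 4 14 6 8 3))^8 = ((0 16 18)(1 10 17 4 14 6 8)(3 15 5 9))^8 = (0 18 16)(1 10 17 4 14 6 8)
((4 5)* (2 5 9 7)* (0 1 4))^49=(9)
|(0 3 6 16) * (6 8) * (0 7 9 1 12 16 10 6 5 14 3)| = |(1 12 16 7 9)(3 8 5 14)(6 10)| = 20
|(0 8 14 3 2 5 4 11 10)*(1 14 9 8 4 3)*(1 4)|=|(0 1 14 4 11 10)(2 5 3)(8 9)|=6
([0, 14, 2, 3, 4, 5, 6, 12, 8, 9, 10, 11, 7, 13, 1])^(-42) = [0, 1, 2, 3, 4, 5, 6, 7, 8, 9, 10, 11, 12, 13, 14]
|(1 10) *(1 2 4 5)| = |(1 10 2 4 5)| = 5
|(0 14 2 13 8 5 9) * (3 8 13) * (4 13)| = |(0 14 2 3 8 5 9)(4 13)| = 14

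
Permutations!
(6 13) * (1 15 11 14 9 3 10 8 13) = (1 15 11 14 9 3 10 8 13 6) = [0, 15, 2, 10, 4, 5, 1, 7, 13, 3, 8, 14, 12, 6, 9, 11]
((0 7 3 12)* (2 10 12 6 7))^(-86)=(0 10)(2 12)(3 6 7)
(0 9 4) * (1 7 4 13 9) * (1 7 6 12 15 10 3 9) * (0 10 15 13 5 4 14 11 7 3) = (15)(0 3 9 5 4 10)(1 6 12 13)(7 14 11) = [3, 6, 2, 9, 10, 4, 12, 14, 8, 5, 0, 7, 13, 1, 11, 15]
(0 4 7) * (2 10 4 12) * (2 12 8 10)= (12)(0 8 10 4 7)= [8, 1, 2, 3, 7, 5, 6, 0, 10, 9, 4, 11, 12]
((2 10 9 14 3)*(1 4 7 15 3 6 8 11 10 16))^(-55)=(1 4 7 15 3 2 16)(6 14 9 10 11 8)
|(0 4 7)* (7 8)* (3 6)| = 4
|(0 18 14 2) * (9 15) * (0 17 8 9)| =8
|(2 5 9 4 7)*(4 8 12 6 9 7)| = |(2 5 7)(6 9 8 12)| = 12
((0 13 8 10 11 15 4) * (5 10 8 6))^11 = ((0 13 6 5 10 11 15 4))^11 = (0 5 15 13 10 4 6 11)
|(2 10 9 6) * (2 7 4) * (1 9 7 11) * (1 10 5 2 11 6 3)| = |(1 9 3)(2 5)(4 11 10 7)| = 12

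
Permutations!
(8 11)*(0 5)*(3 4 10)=(0 5)(3 4 10)(8 11)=[5, 1, 2, 4, 10, 0, 6, 7, 11, 9, 3, 8]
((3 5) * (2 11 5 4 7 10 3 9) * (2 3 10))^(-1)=(2 7 4 3 9 5 11)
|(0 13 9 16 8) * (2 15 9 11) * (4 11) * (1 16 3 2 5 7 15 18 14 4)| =10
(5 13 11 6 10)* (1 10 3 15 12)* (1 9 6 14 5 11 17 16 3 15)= (1 10 11 14 5 13 17 16 3)(6 15 12 9)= [0, 10, 2, 1, 4, 13, 15, 7, 8, 6, 11, 14, 9, 17, 5, 12, 3, 16]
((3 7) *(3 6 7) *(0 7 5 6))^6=(7)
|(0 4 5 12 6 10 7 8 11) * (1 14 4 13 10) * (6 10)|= 12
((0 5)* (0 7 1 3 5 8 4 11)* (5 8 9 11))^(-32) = (0 9 11)(1 5 8)(3 7 4)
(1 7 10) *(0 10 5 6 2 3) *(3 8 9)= (0 10 1 7 5 6 2 8 9 3)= [10, 7, 8, 0, 4, 6, 2, 5, 9, 3, 1]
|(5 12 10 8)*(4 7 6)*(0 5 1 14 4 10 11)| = |(0 5 12 11)(1 14 4 7 6 10 8)| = 28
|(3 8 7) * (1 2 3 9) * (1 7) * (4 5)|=|(1 2 3 8)(4 5)(7 9)|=4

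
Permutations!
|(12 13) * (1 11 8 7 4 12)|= |(1 11 8 7 4 12 13)|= 7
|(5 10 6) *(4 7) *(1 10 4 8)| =|(1 10 6 5 4 7 8)| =7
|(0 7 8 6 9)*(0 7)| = 4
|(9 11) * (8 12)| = 2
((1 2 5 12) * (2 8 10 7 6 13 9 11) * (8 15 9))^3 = ((1 15 9 11 2 5 12)(6 13 8 10 7))^3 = (1 11 12 9 5 15 2)(6 10 13 7 8)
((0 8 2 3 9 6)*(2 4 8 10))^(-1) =((0 10 2 3 9 6)(4 8))^(-1) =(0 6 9 3 2 10)(4 8)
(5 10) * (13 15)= (5 10)(13 15)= [0, 1, 2, 3, 4, 10, 6, 7, 8, 9, 5, 11, 12, 15, 14, 13]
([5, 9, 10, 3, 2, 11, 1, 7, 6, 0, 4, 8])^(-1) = (0 9 1 6 8 11 5)(2 4 10)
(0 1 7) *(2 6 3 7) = [1, 2, 6, 7, 4, 5, 3, 0] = (0 1 2 6 3 7)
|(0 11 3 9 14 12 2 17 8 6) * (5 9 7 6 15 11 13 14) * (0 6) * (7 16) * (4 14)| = 26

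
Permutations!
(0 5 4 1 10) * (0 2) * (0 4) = (0 5)(1 10 2 4) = [5, 10, 4, 3, 1, 0, 6, 7, 8, 9, 2]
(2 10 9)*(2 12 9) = (2 10)(9 12) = [0, 1, 10, 3, 4, 5, 6, 7, 8, 12, 2, 11, 9]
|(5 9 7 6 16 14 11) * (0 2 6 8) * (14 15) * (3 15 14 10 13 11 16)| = 12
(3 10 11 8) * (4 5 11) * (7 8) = (3 10 4 5 11 7 8) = [0, 1, 2, 10, 5, 11, 6, 8, 3, 9, 4, 7]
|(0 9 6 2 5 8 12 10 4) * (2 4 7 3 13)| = |(0 9 6 4)(2 5 8 12 10 7 3 13)| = 8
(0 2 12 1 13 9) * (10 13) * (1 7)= (0 2 12 7 1 10 13 9)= [2, 10, 12, 3, 4, 5, 6, 1, 8, 0, 13, 11, 7, 9]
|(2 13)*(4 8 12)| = |(2 13)(4 8 12)| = 6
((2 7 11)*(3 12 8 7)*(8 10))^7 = (12) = ((2 3 12 10 8 7 11))^7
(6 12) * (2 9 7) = (2 9 7)(6 12) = [0, 1, 9, 3, 4, 5, 12, 2, 8, 7, 10, 11, 6]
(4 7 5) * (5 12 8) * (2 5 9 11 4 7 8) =(2 5 7 12)(4 8 9 11) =[0, 1, 5, 3, 8, 7, 6, 12, 9, 11, 10, 4, 2]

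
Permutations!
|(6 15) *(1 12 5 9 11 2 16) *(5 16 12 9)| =|(1 9 11 2 12 16)(6 15)| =6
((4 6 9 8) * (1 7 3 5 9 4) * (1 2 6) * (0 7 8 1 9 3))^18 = (9)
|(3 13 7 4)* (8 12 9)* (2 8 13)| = |(2 8 12 9 13 7 4 3)| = 8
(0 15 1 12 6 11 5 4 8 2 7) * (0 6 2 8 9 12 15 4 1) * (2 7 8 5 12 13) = (0 4 9 13 2 8 5 1 15)(6 11 12 7) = [4, 15, 8, 3, 9, 1, 11, 6, 5, 13, 10, 12, 7, 2, 14, 0]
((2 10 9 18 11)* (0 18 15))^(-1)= (0 15 9 10 2 11 18)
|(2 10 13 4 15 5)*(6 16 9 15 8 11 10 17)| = |(2 17 6 16 9 15 5)(4 8 11 10 13)| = 35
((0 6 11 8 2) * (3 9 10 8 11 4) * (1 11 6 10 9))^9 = (0 10 8 2)(1 3 4 6 11)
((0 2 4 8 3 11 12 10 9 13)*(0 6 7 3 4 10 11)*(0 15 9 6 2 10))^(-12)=((0 10 6 7 3 15 9 13 2)(4 8)(11 12))^(-12)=(0 9 7)(2 15 6)(3 10 13)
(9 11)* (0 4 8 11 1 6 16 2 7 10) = [4, 6, 7, 3, 8, 5, 16, 10, 11, 1, 0, 9, 12, 13, 14, 15, 2] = (0 4 8 11 9 1 6 16 2 7 10)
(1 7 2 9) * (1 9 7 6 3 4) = (9)(1 6 3 4)(2 7) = [0, 6, 7, 4, 1, 5, 3, 2, 8, 9]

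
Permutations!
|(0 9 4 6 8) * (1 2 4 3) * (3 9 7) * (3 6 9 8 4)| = 6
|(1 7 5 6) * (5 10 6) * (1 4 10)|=6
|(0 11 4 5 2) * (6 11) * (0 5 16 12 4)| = 6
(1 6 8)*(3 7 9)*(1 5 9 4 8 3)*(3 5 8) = (1 6 5 9)(3 7 4) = [0, 6, 2, 7, 3, 9, 5, 4, 8, 1]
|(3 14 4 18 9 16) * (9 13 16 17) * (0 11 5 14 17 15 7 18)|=|(0 11 5 14 4)(3 17 9 15 7 18 13 16)|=40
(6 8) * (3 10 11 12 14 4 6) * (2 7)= (2 7)(3 10 11 12 14 4 6 8)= [0, 1, 7, 10, 6, 5, 8, 2, 3, 9, 11, 12, 14, 13, 4]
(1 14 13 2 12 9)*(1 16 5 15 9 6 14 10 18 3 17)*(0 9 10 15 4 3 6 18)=[9, 15, 12, 17, 3, 4, 14, 7, 8, 16, 0, 11, 18, 2, 13, 10, 5, 1, 6]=(0 9 16 5 4 3 17 1 15 10)(2 12 18 6 14 13)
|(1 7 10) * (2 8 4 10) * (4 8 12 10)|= 5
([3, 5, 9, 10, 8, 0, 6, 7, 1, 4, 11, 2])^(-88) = [10, 0, 4, 11, 1, 3, 6, 7, 5, 8, 2, 9]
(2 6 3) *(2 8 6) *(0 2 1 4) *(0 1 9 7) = [2, 4, 9, 8, 1, 5, 3, 0, 6, 7] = (0 2 9 7)(1 4)(3 8 6)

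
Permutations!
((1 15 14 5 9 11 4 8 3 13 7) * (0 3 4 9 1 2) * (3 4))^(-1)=(0 2 7 13 3 8 4)(1 5 14 15)(9 11)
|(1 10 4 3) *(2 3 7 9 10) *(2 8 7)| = 8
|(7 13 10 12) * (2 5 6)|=12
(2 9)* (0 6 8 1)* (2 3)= (0 6 8 1)(2 9 3)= [6, 0, 9, 2, 4, 5, 8, 7, 1, 3]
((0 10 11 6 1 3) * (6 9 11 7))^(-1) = (0 3 1 6 7 10)(9 11)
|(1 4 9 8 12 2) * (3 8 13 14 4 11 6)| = 28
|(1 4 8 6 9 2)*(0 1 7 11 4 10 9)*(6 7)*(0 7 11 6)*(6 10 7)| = 6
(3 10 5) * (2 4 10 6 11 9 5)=(2 4 10)(3 6 11 9 5)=[0, 1, 4, 6, 10, 3, 11, 7, 8, 5, 2, 9]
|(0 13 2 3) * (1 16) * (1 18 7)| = 4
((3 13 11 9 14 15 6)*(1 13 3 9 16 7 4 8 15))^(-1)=(1 14 9 6 15 8 4 7 16 11 13)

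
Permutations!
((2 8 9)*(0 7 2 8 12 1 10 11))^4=((0 7 2 12 1 10 11)(8 9))^4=(0 1 7 10 2 11 12)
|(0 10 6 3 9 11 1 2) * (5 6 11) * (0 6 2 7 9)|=10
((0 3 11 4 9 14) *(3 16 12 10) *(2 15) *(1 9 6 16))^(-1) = (0 14 9 1)(2 15)(3 10 12 16 6 4 11)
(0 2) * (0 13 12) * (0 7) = (0 2 13 12 7) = [2, 1, 13, 3, 4, 5, 6, 0, 8, 9, 10, 11, 7, 12]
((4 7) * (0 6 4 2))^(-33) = (0 4 2 6 7)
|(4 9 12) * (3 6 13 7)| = |(3 6 13 7)(4 9 12)| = 12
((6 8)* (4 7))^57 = (4 7)(6 8)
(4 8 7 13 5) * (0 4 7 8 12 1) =(0 4 12 1)(5 7 13) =[4, 0, 2, 3, 12, 7, 6, 13, 8, 9, 10, 11, 1, 5]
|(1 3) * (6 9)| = 2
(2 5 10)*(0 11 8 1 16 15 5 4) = (0 11 8 1 16 15 5 10 2 4) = [11, 16, 4, 3, 0, 10, 6, 7, 1, 9, 2, 8, 12, 13, 14, 5, 15]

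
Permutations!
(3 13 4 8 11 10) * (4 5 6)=(3 13 5 6 4 8 11 10)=[0, 1, 2, 13, 8, 6, 4, 7, 11, 9, 3, 10, 12, 5]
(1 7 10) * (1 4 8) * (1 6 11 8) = [0, 7, 2, 3, 1, 5, 11, 10, 6, 9, 4, 8] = (1 7 10 4)(6 11 8)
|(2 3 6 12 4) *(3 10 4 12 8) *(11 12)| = |(2 10 4)(3 6 8)(11 12)| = 6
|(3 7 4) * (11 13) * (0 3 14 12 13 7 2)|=6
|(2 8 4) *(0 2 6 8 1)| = 3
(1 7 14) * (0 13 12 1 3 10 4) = (0 13 12 1 7 14 3 10 4) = [13, 7, 2, 10, 0, 5, 6, 14, 8, 9, 4, 11, 1, 12, 3]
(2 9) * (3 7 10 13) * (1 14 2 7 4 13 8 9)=(1 14 2)(3 4 13)(7 10 8 9)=[0, 14, 1, 4, 13, 5, 6, 10, 9, 7, 8, 11, 12, 3, 2]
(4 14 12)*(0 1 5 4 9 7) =(0 1 5 4 14 12 9 7) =[1, 5, 2, 3, 14, 4, 6, 0, 8, 7, 10, 11, 9, 13, 12]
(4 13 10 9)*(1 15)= (1 15)(4 13 10 9)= [0, 15, 2, 3, 13, 5, 6, 7, 8, 4, 9, 11, 12, 10, 14, 1]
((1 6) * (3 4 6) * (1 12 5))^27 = (1 6)(3 12)(4 5)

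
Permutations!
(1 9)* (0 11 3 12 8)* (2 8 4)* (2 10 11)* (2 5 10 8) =[5, 9, 2, 12, 8, 10, 6, 7, 0, 1, 11, 3, 4] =(0 5 10 11 3 12 4 8)(1 9)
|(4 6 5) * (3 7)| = 6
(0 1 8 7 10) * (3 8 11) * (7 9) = (0 1 11 3 8 9 7 10) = [1, 11, 2, 8, 4, 5, 6, 10, 9, 7, 0, 3]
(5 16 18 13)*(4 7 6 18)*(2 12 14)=(2 12 14)(4 7 6 18 13 5 16)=[0, 1, 12, 3, 7, 16, 18, 6, 8, 9, 10, 11, 14, 5, 2, 15, 4, 17, 13]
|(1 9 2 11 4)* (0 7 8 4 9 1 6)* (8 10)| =6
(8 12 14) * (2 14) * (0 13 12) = (0 13 12 2 14 8) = [13, 1, 14, 3, 4, 5, 6, 7, 0, 9, 10, 11, 2, 12, 8]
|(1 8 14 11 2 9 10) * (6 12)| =14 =|(1 8 14 11 2 9 10)(6 12)|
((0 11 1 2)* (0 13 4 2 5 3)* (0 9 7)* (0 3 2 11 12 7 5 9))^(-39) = ((0 12 7 3)(1 9 5 2 13 4 11))^(-39) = (0 12 7 3)(1 2 11 5 4 9 13)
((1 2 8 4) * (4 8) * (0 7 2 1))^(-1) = (8)(0 4 2 7)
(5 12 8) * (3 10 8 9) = (3 10 8 5 12 9) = [0, 1, 2, 10, 4, 12, 6, 7, 5, 3, 8, 11, 9]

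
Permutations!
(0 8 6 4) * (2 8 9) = [9, 1, 8, 3, 0, 5, 4, 7, 6, 2] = (0 9 2 8 6 4)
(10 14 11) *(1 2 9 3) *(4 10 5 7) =(1 2 9 3)(4 10 14 11 5 7) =[0, 2, 9, 1, 10, 7, 6, 4, 8, 3, 14, 5, 12, 13, 11]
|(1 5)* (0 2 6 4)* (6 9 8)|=6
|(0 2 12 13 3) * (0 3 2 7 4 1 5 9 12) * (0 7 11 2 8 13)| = 18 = |(0 11 2 7 4 1 5 9 12)(8 13)|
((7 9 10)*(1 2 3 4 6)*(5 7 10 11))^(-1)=((1 2 3 4 6)(5 7 9 11))^(-1)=(1 6 4 3 2)(5 11 9 7)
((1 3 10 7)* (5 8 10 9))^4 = ((1 3 9 5 8 10 7))^4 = (1 8 3 10 9 7 5)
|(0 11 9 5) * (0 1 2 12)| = 7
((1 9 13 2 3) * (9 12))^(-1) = (1 3 2 13 9 12)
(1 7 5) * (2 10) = (1 7 5)(2 10) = [0, 7, 10, 3, 4, 1, 6, 5, 8, 9, 2]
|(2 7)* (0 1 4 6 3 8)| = |(0 1 4 6 3 8)(2 7)| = 6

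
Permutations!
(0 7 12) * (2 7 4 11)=[4, 1, 7, 3, 11, 5, 6, 12, 8, 9, 10, 2, 0]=(0 4 11 2 7 12)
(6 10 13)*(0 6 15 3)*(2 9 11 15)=(0 6 10 13 2 9 11 15 3)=[6, 1, 9, 0, 4, 5, 10, 7, 8, 11, 13, 15, 12, 2, 14, 3]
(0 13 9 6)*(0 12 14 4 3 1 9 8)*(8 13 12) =(0 12 14 4 3 1 9 6 8) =[12, 9, 2, 1, 3, 5, 8, 7, 0, 6, 10, 11, 14, 13, 4]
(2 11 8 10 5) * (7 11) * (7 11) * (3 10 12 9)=(2 11 8 12 9 3 10 5)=[0, 1, 11, 10, 4, 2, 6, 7, 12, 3, 5, 8, 9]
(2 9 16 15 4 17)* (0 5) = (0 5)(2 9 16 15 4 17) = [5, 1, 9, 3, 17, 0, 6, 7, 8, 16, 10, 11, 12, 13, 14, 4, 15, 2]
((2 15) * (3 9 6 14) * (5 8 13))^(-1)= (2 15)(3 14 6 9)(5 13 8)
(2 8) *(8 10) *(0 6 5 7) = (0 6 5 7)(2 10 8) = [6, 1, 10, 3, 4, 7, 5, 0, 2, 9, 8]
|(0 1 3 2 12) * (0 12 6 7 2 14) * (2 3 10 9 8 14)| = |(0 1 10 9 8 14)(2 6 7 3)| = 12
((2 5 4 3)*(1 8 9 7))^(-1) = ((1 8 9 7)(2 5 4 3))^(-1) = (1 7 9 8)(2 3 4 5)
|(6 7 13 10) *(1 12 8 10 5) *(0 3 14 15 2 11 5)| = 14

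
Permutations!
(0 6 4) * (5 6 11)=(0 11 5 6 4)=[11, 1, 2, 3, 0, 6, 4, 7, 8, 9, 10, 5]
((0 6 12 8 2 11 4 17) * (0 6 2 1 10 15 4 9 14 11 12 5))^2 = ((0 2 12 8 1 10 15 4 17 6 5)(9 14 11))^2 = (0 12 1 15 17 5 2 8 10 4 6)(9 11 14)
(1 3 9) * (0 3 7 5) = (0 3 9 1 7 5) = [3, 7, 2, 9, 4, 0, 6, 5, 8, 1]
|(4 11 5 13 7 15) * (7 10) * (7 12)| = |(4 11 5 13 10 12 7 15)| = 8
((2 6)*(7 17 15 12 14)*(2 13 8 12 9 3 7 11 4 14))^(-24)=((2 6 13 8 12)(3 7 17 15 9)(4 14 11))^(-24)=(2 6 13 8 12)(3 7 17 15 9)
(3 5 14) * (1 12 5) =(1 12 5 14 3) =[0, 12, 2, 1, 4, 14, 6, 7, 8, 9, 10, 11, 5, 13, 3]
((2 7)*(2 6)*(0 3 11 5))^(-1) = (0 5 11 3)(2 6 7)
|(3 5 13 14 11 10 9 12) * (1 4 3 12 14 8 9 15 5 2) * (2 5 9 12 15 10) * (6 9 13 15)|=13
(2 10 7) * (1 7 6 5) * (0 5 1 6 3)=(0 5 6 1 7 2 10 3)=[5, 7, 10, 0, 4, 6, 1, 2, 8, 9, 3]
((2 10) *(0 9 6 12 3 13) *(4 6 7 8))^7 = (0 3 6 8 9 13 12 4 7)(2 10)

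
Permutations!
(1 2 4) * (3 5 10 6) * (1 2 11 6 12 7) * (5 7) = (1 11 6 3 7)(2 4)(5 10 12) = [0, 11, 4, 7, 2, 10, 3, 1, 8, 9, 12, 6, 5]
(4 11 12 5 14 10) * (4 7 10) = [0, 1, 2, 3, 11, 14, 6, 10, 8, 9, 7, 12, 5, 13, 4] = (4 11 12 5 14)(7 10)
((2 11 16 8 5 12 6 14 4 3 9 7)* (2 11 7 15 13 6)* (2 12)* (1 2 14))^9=(1 3 16 6 4 11 13 14 7 15 5 2 9 8)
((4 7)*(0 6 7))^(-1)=(0 4 7 6)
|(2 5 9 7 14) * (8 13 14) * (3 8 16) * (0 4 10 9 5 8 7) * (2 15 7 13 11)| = 12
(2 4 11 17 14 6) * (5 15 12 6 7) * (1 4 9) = (1 4 11 17 14 7 5 15 12 6 2 9) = [0, 4, 9, 3, 11, 15, 2, 5, 8, 1, 10, 17, 6, 13, 7, 12, 16, 14]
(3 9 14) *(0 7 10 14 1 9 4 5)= (0 7 10 14 3 4 5)(1 9)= [7, 9, 2, 4, 5, 0, 6, 10, 8, 1, 14, 11, 12, 13, 3]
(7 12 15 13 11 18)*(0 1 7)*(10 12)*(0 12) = (0 1 7 10)(11 18 12 15 13) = [1, 7, 2, 3, 4, 5, 6, 10, 8, 9, 0, 18, 15, 11, 14, 13, 16, 17, 12]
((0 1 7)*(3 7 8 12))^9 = (0 12)(1 3)(7 8)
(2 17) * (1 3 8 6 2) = (1 3 8 6 2 17) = [0, 3, 17, 8, 4, 5, 2, 7, 6, 9, 10, 11, 12, 13, 14, 15, 16, 1]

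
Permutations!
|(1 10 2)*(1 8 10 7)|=6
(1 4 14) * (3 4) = (1 3 4 14) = [0, 3, 2, 4, 14, 5, 6, 7, 8, 9, 10, 11, 12, 13, 1]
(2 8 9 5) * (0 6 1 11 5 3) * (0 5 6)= (1 11 6)(2 8 9 3 5)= [0, 11, 8, 5, 4, 2, 1, 7, 9, 3, 10, 6]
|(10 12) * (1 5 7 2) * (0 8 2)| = 6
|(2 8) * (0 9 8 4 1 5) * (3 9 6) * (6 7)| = |(0 7 6 3 9 8 2 4 1 5)| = 10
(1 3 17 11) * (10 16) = (1 3 17 11)(10 16) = [0, 3, 2, 17, 4, 5, 6, 7, 8, 9, 16, 1, 12, 13, 14, 15, 10, 11]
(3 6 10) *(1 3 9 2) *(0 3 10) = (0 3 6)(1 10 9 2) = [3, 10, 1, 6, 4, 5, 0, 7, 8, 2, 9]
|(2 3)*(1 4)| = |(1 4)(2 3)| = 2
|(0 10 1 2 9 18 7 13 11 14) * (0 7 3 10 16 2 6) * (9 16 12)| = 8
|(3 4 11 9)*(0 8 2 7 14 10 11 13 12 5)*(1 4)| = 14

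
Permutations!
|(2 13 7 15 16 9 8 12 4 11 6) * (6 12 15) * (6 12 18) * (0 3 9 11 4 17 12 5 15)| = 36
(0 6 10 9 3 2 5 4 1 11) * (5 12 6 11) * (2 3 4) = (0 11)(1 5 2 12 6 10 9 4) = [11, 5, 12, 3, 1, 2, 10, 7, 8, 4, 9, 0, 6]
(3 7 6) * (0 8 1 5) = (0 8 1 5)(3 7 6) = [8, 5, 2, 7, 4, 0, 3, 6, 1]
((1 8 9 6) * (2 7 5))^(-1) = (1 6 9 8)(2 5 7)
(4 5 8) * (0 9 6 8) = (0 9 6 8 4 5) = [9, 1, 2, 3, 5, 0, 8, 7, 4, 6]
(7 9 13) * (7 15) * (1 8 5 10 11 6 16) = (1 8 5 10 11 6 16)(7 9 13 15) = [0, 8, 2, 3, 4, 10, 16, 9, 5, 13, 11, 6, 12, 15, 14, 7, 1]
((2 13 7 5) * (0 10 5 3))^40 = (0 7 2 10 3 13 5)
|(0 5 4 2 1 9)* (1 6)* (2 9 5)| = |(0 2 6 1 5 4 9)| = 7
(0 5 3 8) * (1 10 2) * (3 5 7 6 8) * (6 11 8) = (0 7 11 8)(1 10 2) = [7, 10, 1, 3, 4, 5, 6, 11, 0, 9, 2, 8]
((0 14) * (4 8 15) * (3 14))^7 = (0 3 14)(4 8 15)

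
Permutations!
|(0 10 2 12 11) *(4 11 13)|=7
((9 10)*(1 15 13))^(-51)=((1 15 13)(9 10))^(-51)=(15)(9 10)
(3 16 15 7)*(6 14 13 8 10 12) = (3 16 15 7)(6 14 13 8 10 12) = [0, 1, 2, 16, 4, 5, 14, 3, 10, 9, 12, 11, 6, 8, 13, 7, 15]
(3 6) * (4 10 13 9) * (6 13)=(3 13 9 4 10 6)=[0, 1, 2, 13, 10, 5, 3, 7, 8, 4, 6, 11, 12, 9]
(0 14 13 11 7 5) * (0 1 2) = [14, 2, 0, 3, 4, 1, 6, 5, 8, 9, 10, 7, 12, 11, 13] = (0 14 13 11 7 5 1 2)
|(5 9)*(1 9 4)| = 4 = |(1 9 5 4)|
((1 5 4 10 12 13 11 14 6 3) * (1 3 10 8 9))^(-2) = (1 8 5 9 4)(6 11 12)(10 14 13)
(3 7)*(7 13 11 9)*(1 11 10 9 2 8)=(1 11 2 8)(3 13 10 9 7)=[0, 11, 8, 13, 4, 5, 6, 3, 1, 7, 9, 2, 12, 10]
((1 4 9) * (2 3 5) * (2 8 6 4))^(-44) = (1 8)(2 6)(3 4)(5 9)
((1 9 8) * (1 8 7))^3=(9)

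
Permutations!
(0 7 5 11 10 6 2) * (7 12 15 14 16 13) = (0 12 15 14 16 13 7 5 11 10 6 2) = [12, 1, 0, 3, 4, 11, 2, 5, 8, 9, 6, 10, 15, 7, 16, 14, 13]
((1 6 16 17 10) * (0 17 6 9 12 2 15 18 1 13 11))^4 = ((0 17 10 13 11)(1 9 12 2 15 18)(6 16))^4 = (0 11 13 10 17)(1 15 12)(2 9 18)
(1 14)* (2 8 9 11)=[0, 14, 8, 3, 4, 5, 6, 7, 9, 11, 10, 2, 12, 13, 1]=(1 14)(2 8 9 11)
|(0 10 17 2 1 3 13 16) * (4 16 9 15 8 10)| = 9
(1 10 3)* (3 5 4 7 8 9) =(1 10 5 4 7 8 9 3) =[0, 10, 2, 1, 7, 4, 6, 8, 9, 3, 5]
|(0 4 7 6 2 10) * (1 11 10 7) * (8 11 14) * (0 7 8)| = 12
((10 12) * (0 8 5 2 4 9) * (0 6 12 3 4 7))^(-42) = (12)(0 2 8 7 5)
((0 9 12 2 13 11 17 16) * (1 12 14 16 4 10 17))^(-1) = (0 16 14 9)(1 11 13 2 12)(4 17 10)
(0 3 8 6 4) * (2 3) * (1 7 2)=(0 1 7 2 3 8 6 4)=[1, 7, 3, 8, 0, 5, 4, 2, 6]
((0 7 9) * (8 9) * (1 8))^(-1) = (0 9 8 1 7)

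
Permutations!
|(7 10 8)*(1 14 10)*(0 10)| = 6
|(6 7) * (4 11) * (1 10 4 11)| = |(11)(1 10 4)(6 7)| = 6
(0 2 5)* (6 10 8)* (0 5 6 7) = (0 2 6 10 8 7) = [2, 1, 6, 3, 4, 5, 10, 0, 7, 9, 8]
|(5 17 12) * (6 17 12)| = |(5 12)(6 17)| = 2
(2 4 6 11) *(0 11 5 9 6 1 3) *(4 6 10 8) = [11, 3, 6, 0, 1, 9, 5, 7, 4, 10, 8, 2] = (0 11 2 6 5 9 10 8 4 1 3)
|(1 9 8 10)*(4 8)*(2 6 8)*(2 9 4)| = |(1 4 9 2 6 8 10)| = 7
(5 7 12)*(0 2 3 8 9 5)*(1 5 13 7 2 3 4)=(0 3 8 9 13 7 12)(1 5 2 4)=[3, 5, 4, 8, 1, 2, 6, 12, 9, 13, 10, 11, 0, 7]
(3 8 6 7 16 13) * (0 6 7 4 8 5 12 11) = [6, 1, 2, 5, 8, 12, 4, 16, 7, 9, 10, 0, 11, 3, 14, 15, 13] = (0 6 4 8 7 16 13 3 5 12 11)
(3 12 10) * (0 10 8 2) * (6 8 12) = [10, 1, 0, 6, 4, 5, 8, 7, 2, 9, 3, 11, 12] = (12)(0 10 3 6 8 2)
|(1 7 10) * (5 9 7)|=5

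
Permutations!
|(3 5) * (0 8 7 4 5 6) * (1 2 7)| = |(0 8 1 2 7 4 5 3 6)| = 9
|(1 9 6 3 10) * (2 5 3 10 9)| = |(1 2 5 3 9 6 10)| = 7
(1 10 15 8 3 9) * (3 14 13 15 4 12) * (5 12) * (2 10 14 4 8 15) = (15)(1 14 13 2 10 8 4 5 12 3 9) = [0, 14, 10, 9, 5, 12, 6, 7, 4, 1, 8, 11, 3, 2, 13, 15]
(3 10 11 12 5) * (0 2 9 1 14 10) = (0 2 9 1 14 10 11 12 5 3) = [2, 14, 9, 0, 4, 3, 6, 7, 8, 1, 11, 12, 5, 13, 10]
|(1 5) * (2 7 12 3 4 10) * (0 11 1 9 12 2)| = 18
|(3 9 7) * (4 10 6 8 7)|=7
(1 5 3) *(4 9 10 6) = (1 5 3)(4 9 10 6) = [0, 5, 2, 1, 9, 3, 4, 7, 8, 10, 6]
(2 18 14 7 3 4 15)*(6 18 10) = (2 10 6 18 14 7 3 4 15) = [0, 1, 10, 4, 15, 5, 18, 3, 8, 9, 6, 11, 12, 13, 7, 2, 16, 17, 14]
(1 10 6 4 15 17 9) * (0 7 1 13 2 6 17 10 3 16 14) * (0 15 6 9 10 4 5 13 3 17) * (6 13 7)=(0 6 5 7 1 17 10)(2 9 3 16 14 15 4 13)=[6, 17, 9, 16, 13, 7, 5, 1, 8, 3, 0, 11, 12, 2, 15, 4, 14, 10]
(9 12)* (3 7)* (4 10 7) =[0, 1, 2, 4, 10, 5, 6, 3, 8, 12, 7, 11, 9] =(3 4 10 7)(9 12)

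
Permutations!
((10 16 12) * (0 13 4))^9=((0 13 4)(10 16 12))^9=(16)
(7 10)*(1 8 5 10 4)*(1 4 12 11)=(1 8 5 10 7 12 11)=[0, 8, 2, 3, 4, 10, 6, 12, 5, 9, 7, 1, 11]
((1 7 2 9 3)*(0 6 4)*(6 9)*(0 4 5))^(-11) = ((0 9 3 1 7 2 6 5))^(-11) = (0 2 3 5 7 9 6 1)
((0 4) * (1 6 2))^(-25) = ((0 4)(1 6 2))^(-25) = (0 4)(1 2 6)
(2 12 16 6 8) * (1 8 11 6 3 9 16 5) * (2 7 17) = (1 8 7 17 2 12 5)(3 9 16)(6 11) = [0, 8, 12, 9, 4, 1, 11, 17, 7, 16, 10, 6, 5, 13, 14, 15, 3, 2]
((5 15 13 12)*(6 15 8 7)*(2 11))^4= ((2 11)(5 8 7 6 15 13 12))^4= (5 15 8 13 7 12 6)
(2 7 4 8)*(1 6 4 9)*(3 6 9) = (1 9)(2 7 3 6 4 8) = [0, 9, 7, 6, 8, 5, 4, 3, 2, 1]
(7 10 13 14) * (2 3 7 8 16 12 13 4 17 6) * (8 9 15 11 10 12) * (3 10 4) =(2 10 3 7 12 13 14 9 15 11 4 17 6)(8 16) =[0, 1, 10, 7, 17, 5, 2, 12, 16, 15, 3, 4, 13, 14, 9, 11, 8, 6]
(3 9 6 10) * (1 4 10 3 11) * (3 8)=(1 4 10 11)(3 9 6 8)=[0, 4, 2, 9, 10, 5, 8, 7, 3, 6, 11, 1]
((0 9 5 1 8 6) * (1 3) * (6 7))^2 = (0 5 1 7)(3 8 6 9)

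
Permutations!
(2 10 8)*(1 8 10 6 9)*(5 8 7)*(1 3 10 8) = (1 7 5)(2 6 9 3 10 8) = [0, 7, 6, 10, 4, 1, 9, 5, 2, 3, 8]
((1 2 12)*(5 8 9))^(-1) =((1 2 12)(5 8 9))^(-1) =(1 12 2)(5 9 8)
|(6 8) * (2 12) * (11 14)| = |(2 12)(6 8)(11 14)| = 2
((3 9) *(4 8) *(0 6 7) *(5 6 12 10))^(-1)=((0 12 10 5 6 7)(3 9)(4 8))^(-1)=(0 7 6 5 10 12)(3 9)(4 8)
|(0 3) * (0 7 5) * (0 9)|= 5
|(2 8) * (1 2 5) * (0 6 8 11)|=7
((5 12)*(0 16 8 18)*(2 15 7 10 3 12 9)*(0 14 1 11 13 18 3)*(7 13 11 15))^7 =(0 2 12 16 7 5 8 10 9 3)(1 13 14 15 18)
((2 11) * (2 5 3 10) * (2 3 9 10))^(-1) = ((2 11 5 9 10 3))^(-1) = (2 3 10 9 5 11)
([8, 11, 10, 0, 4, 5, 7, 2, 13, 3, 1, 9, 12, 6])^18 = (0 1 6 3 10 13 9 2 8 11 7)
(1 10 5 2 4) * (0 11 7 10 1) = (0 11 7 10 5 2 4) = [11, 1, 4, 3, 0, 2, 6, 10, 8, 9, 5, 7]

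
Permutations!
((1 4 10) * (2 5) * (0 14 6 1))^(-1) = (0 10 4 1 6 14)(2 5)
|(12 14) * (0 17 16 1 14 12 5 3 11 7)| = 9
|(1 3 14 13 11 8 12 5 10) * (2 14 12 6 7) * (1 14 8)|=8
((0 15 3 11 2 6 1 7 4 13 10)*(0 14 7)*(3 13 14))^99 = (15) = ((0 15 13 10 3 11 2 6 1)(4 14 7))^99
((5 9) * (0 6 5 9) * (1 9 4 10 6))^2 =(0 9 10 5 1 4 6)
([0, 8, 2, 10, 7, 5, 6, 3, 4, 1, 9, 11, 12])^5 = [0, 10, 2, 4, 1, 5, 6, 8, 9, 3, 7, 11, 12]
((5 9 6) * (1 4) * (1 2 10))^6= (1 2)(4 10)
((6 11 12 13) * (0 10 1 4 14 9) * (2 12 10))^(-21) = (0 2 12 13 6 11 10 1 4 14 9)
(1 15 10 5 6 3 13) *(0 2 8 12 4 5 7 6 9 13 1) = [2, 15, 8, 1, 5, 9, 3, 6, 12, 13, 7, 11, 4, 0, 14, 10] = (0 2 8 12 4 5 9 13)(1 15 10 7 6 3)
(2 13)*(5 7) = (2 13)(5 7) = [0, 1, 13, 3, 4, 7, 6, 5, 8, 9, 10, 11, 12, 2]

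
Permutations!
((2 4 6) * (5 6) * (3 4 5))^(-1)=((2 5 6)(3 4))^(-1)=(2 6 5)(3 4)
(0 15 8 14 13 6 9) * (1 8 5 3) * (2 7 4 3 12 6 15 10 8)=(0 10 8 14 13 15 5 12 6 9)(1 2 7 4 3)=[10, 2, 7, 1, 3, 12, 9, 4, 14, 0, 8, 11, 6, 15, 13, 5]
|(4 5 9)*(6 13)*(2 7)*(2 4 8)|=|(2 7 4 5 9 8)(6 13)|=6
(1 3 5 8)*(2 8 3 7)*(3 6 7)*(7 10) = (1 3 5 6 10 7 2 8) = [0, 3, 8, 5, 4, 6, 10, 2, 1, 9, 7]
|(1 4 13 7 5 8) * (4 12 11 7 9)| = |(1 12 11 7 5 8)(4 13 9)| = 6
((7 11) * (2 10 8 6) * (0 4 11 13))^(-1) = ((0 4 11 7 13)(2 10 8 6))^(-1) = (0 13 7 11 4)(2 6 8 10)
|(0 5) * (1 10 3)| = |(0 5)(1 10 3)| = 6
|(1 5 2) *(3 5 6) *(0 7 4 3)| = 8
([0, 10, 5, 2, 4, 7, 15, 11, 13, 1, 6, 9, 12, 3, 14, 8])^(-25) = [0, 9, 3, 13, 4, 2, 10, 5, 15, 11, 1, 7, 12, 8, 14, 6]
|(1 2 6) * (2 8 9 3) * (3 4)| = |(1 8 9 4 3 2 6)| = 7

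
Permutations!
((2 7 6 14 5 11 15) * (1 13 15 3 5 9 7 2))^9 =((1 13 15)(3 5 11)(6 14 9 7))^9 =(15)(6 14 9 7)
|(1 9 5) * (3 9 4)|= 5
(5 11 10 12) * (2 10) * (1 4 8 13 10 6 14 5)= [0, 4, 6, 3, 8, 11, 14, 7, 13, 9, 12, 2, 1, 10, 5]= (1 4 8 13 10 12)(2 6 14 5 11)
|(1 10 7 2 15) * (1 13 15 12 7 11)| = 6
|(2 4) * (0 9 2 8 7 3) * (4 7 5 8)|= |(0 9 2 7 3)(5 8)|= 10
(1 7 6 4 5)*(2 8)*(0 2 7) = (0 2 8 7 6 4 5 1) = [2, 0, 8, 3, 5, 1, 4, 6, 7]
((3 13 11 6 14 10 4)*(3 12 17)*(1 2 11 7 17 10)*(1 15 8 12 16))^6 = ((1 2 11 6 14 15 8 12 10 4 16)(3 13 7 17))^6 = (1 8 2 12 11 10 6 4 14 16 15)(3 7)(13 17)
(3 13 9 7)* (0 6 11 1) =(0 6 11 1)(3 13 9 7) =[6, 0, 2, 13, 4, 5, 11, 3, 8, 7, 10, 1, 12, 9]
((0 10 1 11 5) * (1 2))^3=(0 1)(2 5)(10 11)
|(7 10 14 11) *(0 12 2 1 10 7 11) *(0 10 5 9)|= |(0 12 2 1 5 9)(10 14)|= 6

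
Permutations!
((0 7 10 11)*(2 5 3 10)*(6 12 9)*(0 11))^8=(0 2 3)(5 10 7)(6 9 12)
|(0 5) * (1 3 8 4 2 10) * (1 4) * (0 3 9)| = |(0 5 3 8 1 9)(2 10 4)| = 6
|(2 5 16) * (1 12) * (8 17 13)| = 6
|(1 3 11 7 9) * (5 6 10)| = 15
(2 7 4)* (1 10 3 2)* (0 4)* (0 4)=(1 10 3 2 7 4)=[0, 10, 7, 2, 1, 5, 6, 4, 8, 9, 3]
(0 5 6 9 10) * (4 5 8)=(0 8 4 5 6 9 10)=[8, 1, 2, 3, 5, 6, 9, 7, 4, 10, 0]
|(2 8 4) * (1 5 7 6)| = 12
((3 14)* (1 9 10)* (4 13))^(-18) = ((1 9 10)(3 14)(4 13))^(-18) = (14)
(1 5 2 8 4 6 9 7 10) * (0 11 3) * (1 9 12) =(0 11 3)(1 5 2 8 4 6 12)(7 10 9) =[11, 5, 8, 0, 6, 2, 12, 10, 4, 7, 9, 3, 1]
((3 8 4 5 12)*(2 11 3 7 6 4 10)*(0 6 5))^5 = (0 4 6)(5 7 12)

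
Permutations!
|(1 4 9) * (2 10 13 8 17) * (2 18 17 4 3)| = 8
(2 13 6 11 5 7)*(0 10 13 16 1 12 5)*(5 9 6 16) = (0 10 13 16 1 12 9 6 11)(2 5 7) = [10, 12, 5, 3, 4, 7, 11, 2, 8, 6, 13, 0, 9, 16, 14, 15, 1]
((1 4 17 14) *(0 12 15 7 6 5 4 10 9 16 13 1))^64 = ((0 12 15 7 6 5 4 17 14)(1 10 9 16 13))^64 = (0 12 15 7 6 5 4 17 14)(1 13 16 9 10)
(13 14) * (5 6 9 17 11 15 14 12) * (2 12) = (2 12 5 6 9 17 11 15 14 13) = [0, 1, 12, 3, 4, 6, 9, 7, 8, 17, 10, 15, 5, 2, 13, 14, 16, 11]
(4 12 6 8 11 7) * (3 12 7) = [0, 1, 2, 12, 7, 5, 8, 4, 11, 9, 10, 3, 6] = (3 12 6 8 11)(4 7)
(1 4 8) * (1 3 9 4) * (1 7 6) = [0, 7, 2, 9, 8, 5, 1, 6, 3, 4] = (1 7 6)(3 9 4 8)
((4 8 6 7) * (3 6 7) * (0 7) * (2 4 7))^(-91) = ((0 2 4 8)(3 6))^(-91) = (0 2 4 8)(3 6)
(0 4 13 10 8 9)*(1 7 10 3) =(0 4 13 3 1 7 10 8 9) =[4, 7, 2, 1, 13, 5, 6, 10, 9, 0, 8, 11, 12, 3]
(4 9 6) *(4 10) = (4 9 6 10) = [0, 1, 2, 3, 9, 5, 10, 7, 8, 6, 4]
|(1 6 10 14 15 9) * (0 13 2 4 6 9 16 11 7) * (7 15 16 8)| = 12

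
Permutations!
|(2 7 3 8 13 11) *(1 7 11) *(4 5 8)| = |(1 7 3 4 5 8 13)(2 11)| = 14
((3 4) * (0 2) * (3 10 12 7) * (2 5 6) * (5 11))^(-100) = ((0 11 5 6 2)(3 4 10 12 7))^(-100) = (12)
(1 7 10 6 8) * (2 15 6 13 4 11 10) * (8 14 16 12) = (1 7 2 15 6 14 16 12 8)(4 11 10 13) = [0, 7, 15, 3, 11, 5, 14, 2, 1, 9, 13, 10, 8, 4, 16, 6, 12]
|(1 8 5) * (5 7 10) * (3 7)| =6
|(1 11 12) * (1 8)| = 4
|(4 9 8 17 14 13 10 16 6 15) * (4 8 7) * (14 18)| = |(4 9 7)(6 15 8 17 18 14 13 10 16)| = 9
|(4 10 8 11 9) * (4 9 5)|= 5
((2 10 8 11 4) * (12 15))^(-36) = ((2 10 8 11 4)(12 15))^(-36) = (15)(2 4 11 8 10)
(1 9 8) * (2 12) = (1 9 8)(2 12) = [0, 9, 12, 3, 4, 5, 6, 7, 1, 8, 10, 11, 2]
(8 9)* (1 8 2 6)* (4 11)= (1 8 9 2 6)(4 11)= [0, 8, 6, 3, 11, 5, 1, 7, 9, 2, 10, 4]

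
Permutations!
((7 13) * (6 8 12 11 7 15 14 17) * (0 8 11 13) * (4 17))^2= (0 12 15 4 6 7 8 13 14 17 11)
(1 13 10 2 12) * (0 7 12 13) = (0 7 12 1)(2 13 10) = [7, 0, 13, 3, 4, 5, 6, 12, 8, 9, 2, 11, 1, 10]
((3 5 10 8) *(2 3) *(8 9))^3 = (2 10)(3 9)(5 8)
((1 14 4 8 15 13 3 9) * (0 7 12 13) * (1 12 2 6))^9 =(15)(3 9 12 13)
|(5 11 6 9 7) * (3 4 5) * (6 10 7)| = 6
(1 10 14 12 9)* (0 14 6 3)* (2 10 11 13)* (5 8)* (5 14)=(0 5 8 14 12 9 1 11 13 2 10 6 3)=[5, 11, 10, 0, 4, 8, 3, 7, 14, 1, 6, 13, 9, 2, 12]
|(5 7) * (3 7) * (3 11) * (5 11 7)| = |(3 5 7 11)| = 4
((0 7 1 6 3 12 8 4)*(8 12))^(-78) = (12)(0 4 8 3 6 1 7)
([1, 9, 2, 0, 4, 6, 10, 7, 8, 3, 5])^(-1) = (0 3 9 1)(5 10 6)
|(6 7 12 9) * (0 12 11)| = |(0 12 9 6 7 11)| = 6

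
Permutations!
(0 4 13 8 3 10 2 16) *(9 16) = [4, 1, 9, 10, 13, 5, 6, 7, 3, 16, 2, 11, 12, 8, 14, 15, 0] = (0 4 13 8 3 10 2 9 16)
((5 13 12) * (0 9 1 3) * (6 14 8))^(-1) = ((0 9 1 3)(5 13 12)(6 14 8))^(-1) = (0 3 1 9)(5 12 13)(6 8 14)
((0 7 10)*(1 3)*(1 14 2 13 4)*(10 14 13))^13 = (0 2 7 10 14)(1 3 13 4)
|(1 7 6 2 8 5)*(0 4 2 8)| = |(0 4 2)(1 7 6 8 5)| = 15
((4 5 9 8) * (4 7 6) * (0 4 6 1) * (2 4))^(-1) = ((0 2 4 5 9 8 7 1))^(-1) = (0 1 7 8 9 5 4 2)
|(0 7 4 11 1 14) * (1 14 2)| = 10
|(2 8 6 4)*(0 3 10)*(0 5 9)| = 20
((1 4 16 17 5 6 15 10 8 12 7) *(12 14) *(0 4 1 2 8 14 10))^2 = (0 16 5 15 4 17 6)(2 10 12)(7 8 14)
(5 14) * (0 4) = (0 4)(5 14) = [4, 1, 2, 3, 0, 14, 6, 7, 8, 9, 10, 11, 12, 13, 5]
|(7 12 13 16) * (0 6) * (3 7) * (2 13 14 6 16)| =|(0 16 3 7 12 14 6)(2 13)| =14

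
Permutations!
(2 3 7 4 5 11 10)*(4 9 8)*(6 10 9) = (2 3 7 6 10)(4 5 11 9 8) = [0, 1, 3, 7, 5, 11, 10, 6, 4, 8, 2, 9]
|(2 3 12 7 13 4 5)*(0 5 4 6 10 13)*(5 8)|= 21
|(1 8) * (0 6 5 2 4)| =|(0 6 5 2 4)(1 8)| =10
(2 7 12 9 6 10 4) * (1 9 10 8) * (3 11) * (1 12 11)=(1 9 6 8 12 10 4 2 7 11 3)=[0, 9, 7, 1, 2, 5, 8, 11, 12, 6, 4, 3, 10]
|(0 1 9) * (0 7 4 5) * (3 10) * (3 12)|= 6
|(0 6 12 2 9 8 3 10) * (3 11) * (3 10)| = |(0 6 12 2 9 8 11 10)| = 8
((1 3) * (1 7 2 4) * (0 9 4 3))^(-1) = ((0 9 4 1)(2 3 7))^(-1) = (0 1 4 9)(2 7 3)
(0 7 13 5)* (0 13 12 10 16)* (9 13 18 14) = (0 7 12 10 16)(5 18 14 9 13) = [7, 1, 2, 3, 4, 18, 6, 12, 8, 13, 16, 11, 10, 5, 9, 15, 0, 17, 14]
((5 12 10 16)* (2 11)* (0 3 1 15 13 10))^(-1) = (0 12 5 16 10 13 15 1 3)(2 11)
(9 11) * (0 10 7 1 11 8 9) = [10, 11, 2, 3, 4, 5, 6, 1, 9, 8, 7, 0] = (0 10 7 1 11)(8 9)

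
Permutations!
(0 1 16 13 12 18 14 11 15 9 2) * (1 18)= (0 18 14 11 15 9 2)(1 16 13 12)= [18, 16, 0, 3, 4, 5, 6, 7, 8, 2, 10, 15, 1, 12, 11, 9, 13, 17, 14]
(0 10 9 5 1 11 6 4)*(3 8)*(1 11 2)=[10, 2, 1, 8, 0, 11, 4, 7, 3, 5, 9, 6]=(0 10 9 5 11 6 4)(1 2)(3 8)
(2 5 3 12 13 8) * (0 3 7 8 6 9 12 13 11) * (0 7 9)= (0 3 13 6)(2 5 9 12 11 7 8)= [3, 1, 5, 13, 4, 9, 0, 8, 2, 12, 10, 7, 11, 6]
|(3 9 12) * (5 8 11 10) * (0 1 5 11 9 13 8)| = |(0 1 5)(3 13 8 9 12)(10 11)| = 30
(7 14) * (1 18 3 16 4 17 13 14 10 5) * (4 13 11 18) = (1 4 17 11 18 3 16 13 14 7 10 5) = [0, 4, 2, 16, 17, 1, 6, 10, 8, 9, 5, 18, 12, 14, 7, 15, 13, 11, 3]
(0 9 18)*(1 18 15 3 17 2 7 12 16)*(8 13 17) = (0 9 15 3 8 13 17 2 7 12 16 1 18) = [9, 18, 7, 8, 4, 5, 6, 12, 13, 15, 10, 11, 16, 17, 14, 3, 1, 2, 0]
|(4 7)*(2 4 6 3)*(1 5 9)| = |(1 5 9)(2 4 7 6 3)| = 15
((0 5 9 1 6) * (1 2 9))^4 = ((0 5 1 6)(2 9))^4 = (9)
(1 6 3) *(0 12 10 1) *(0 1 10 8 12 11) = (0 11)(1 6 3)(8 12) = [11, 6, 2, 1, 4, 5, 3, 7, 12, 9, 10, 0, 8]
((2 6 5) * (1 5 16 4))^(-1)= (1 4 16 6 2 5)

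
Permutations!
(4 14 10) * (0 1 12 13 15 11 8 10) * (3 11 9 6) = [1, 12, 2, 11, 14, 5, 3, 7, 10, 6, 4, 8, 13, 15, 0, 9] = (0 1 12 13 15 9 6 3 11 8 10 4 14)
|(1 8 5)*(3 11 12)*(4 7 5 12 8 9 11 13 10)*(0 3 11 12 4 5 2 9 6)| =|(0 3 13 10 5 1 6)(2 9 12 11 8 4 7)| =7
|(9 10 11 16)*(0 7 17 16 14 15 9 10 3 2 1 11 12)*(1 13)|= 24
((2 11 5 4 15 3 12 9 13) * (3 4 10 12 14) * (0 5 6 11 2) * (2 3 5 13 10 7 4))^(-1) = (0 13)(2 15 4 7 5 14 3)(6 11)(9 12 10)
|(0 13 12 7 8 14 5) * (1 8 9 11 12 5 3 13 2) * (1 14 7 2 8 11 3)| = 35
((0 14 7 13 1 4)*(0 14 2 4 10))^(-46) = (0 4 7 1)(2 14 13 10)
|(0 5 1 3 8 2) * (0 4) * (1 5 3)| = 5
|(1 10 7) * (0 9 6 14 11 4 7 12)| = |(0 9 6 14 11 4 7 1 10 12)| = 10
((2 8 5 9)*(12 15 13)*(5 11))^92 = ((2 8 11 5 9)(12 15 13))^92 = (2 11 9 8 5)(12 13 15)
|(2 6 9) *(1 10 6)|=|(1 10 6 9 2)|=5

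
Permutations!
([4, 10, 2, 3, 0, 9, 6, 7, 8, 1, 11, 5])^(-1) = (0 4)(1 9 5 11 10)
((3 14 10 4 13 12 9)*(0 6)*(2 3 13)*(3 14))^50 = ((0 6)(2 14 10 4)(9 13 12))^50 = (2 10)(4 14)(9 12 13)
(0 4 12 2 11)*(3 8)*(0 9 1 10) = (0 4 12 2 11 9 1 10)(3 8) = [4, 10, 11, 8, 12, 5, 6, 7, 3, 1, 0, 9, 2]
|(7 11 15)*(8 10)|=6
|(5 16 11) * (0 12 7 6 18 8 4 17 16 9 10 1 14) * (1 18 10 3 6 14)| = |(0 12 7 14)(3 6 10 18 8 4 17 16 11 5 9)| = 44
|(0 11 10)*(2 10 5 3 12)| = 7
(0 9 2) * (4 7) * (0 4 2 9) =(9)(2 4 7) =[0, 1, 4, 3, 7, 5, 6, 2, 8, 9]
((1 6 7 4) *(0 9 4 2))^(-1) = ((0 9 4 1 6 7 2))^(-1) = (0 2 7 6 1 4 9)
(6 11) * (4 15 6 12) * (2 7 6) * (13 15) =(2 7 6 11 12 4 13 15) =[0, 1, 7, 3, 13, 5, 11, 6, 8, 9, 10, 12, 4, 15, 14, 2]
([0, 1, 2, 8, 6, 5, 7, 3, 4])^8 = (3 6 8 7 4)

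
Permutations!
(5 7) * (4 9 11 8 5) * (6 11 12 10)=(4 9 12 10 6 11 8 5 7)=[0, 1, 2, 3, 9, 7, 11, 4, 5, 12, 6, 8, 10]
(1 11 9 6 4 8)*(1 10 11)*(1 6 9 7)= (1 6 4 8 10 11 7)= [0, 6, 2, 3, 8, 5, 4, 1, 10, 9, 11, 7]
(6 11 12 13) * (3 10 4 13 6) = (3 10 4 13)(6 11 12) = [0, 1, 2, 10, 13, 5, 11, 7, 8, 9, 4, 12, 6, 3]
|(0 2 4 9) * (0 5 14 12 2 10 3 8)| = 12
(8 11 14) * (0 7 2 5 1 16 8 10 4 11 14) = (0 7 2 5 1 16 8 14 10 4 11) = [7, 16, 5, 3, 11, 1, 6, 2, 14, 9, 4, 0, 12, 13, 10, 15, 8]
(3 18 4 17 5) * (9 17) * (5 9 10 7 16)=(3 18 4 10 7 16 5)(9 17)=[0, 1, 2, 18, 10, 3, 6, 16, 8, 17, 7, 11, 12, 13, 14, 15, 5, 9, 4]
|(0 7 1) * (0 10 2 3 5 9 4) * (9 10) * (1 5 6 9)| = |(0 7 5 10 2 3 6 9 4)| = 9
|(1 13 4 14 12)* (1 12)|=4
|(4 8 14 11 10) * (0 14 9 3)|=8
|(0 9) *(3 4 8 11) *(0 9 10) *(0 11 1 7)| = |(0 10 11 3 4 8 1 7)| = 8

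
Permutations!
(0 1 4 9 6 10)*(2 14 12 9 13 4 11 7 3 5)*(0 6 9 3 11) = (0 1)(2 14 12 3 5)(4 13)(6 10)(7 11) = [1, 0, 14, 5, 13, 2, 10, 11, 8, 9, 6, 7, 3, 4, 12]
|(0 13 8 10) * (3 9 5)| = |(0 13 8 10)(3 9 5)| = 12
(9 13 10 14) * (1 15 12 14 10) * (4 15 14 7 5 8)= (1 14 9 13)(4 15 12 7 5 8)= [0, 14, 2, 3, 15, 8, 6, 5, 4, 13, 10, 11, 7, 1, 9, 12]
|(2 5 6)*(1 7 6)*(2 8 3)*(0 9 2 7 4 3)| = 10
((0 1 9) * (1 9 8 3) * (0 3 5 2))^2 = (0 3 8 2 9 1 5)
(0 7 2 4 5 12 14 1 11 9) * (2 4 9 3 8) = (0 7 4 5 12 14 1 11 3 8 2 9) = [7, 11, 9, 8, 5, 12, 6, 4, 2, 0, 10, 3, 14, 13, 1]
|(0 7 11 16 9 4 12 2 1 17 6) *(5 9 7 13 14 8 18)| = |(0 13 14 8 18 5 9 4 12 2 1 17 6)(7 11 16)| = 39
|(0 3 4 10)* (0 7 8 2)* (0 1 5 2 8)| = |(0 3 4 10 7)(1 5 2)| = 15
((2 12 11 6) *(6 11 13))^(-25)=((2 12 13 6))^(-25)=(2 6 13 12)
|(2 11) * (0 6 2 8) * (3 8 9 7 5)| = 9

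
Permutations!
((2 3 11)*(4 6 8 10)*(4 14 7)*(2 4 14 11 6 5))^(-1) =((2 3 6 8 10 11 4 5)(7 14))^(-1) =(2 5 4 11 10 8 6 3)(7 14)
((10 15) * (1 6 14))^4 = (15)(1 6 14)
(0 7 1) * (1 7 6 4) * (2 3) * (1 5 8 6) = (0 1)(2 3)(4 5 8 6) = [1, 0, 3, 2, 5, 8, 4, 7, 6]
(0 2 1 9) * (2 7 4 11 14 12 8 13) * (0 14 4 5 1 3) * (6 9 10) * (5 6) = (0 7 6 9 14 12 8 13 2 3)(1 10 5)(4 11) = [7, 10, 3, 0, 11, 1, 9, 6, 13, 14, 5, 4, 8, 2, 12]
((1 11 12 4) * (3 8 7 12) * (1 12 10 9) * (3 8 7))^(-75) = (1 8 7 9 11 3 10)(4 12)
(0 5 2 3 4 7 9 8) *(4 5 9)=(0 9 8)(2 3 5)(4 7)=[9, 1, 3, 5, 7, 2, 6, 4, 0, 8]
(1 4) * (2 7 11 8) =[0, 4, 7, 3, 1, 5, 6, 11, 2, 9, 10, 8] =(1 4)(2 7 11 8)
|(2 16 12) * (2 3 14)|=5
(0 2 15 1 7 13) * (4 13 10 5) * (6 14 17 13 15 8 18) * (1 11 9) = (0 2 8 18 6 14 17 13)(1 7 10 5 4 15 11 9) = [2, 7, 8, 3, 15, 4, 14, 10, 18, 1, 5, 9, 12, 0, 17, 11, 16, 13, 6]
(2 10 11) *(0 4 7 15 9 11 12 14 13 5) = (0 4 7 15 9 11 2 10 12 14 13 5) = [4, 1, 10, 3, 7, 0, 6, 15, 8, 11, 12, 2, 14, 5, 13, 9]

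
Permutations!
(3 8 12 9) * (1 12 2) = [0, 12, 1, 8, 4, 5, 6, 7, 2, 3, 10, 11, 9] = (1 12 9 3 8 2)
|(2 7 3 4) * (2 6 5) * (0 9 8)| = 6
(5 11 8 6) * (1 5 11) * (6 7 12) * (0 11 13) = (0 11 8 7 12 6 13)(1 5) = [11, 5, 2, 3, 4, 1, 13, 12, 7, 9, 10, 8, 6, 0]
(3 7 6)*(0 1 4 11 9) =(0 1 4 11 9)(3 7 6) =[1, 4, 2, 7, 11, 5, 3, 6, 8, 0, 10, 9]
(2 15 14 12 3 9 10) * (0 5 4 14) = (0 5 4 14 12 3 9 10 2 15) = [5, 1, 15, 9, 14, 4, 6, 7, 8, 10, 2, 11, 3, 13, 12, 0]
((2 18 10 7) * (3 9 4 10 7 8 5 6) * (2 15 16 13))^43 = (2 18 7 15 16 13)(3 9 4 10 8 5 6)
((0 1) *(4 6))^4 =((0 1)(4 6))^4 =(6)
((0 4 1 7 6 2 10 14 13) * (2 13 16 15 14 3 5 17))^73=(0 4 1 7 6 13)(2 5 10 17 3)(14 16 15)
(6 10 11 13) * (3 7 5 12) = [0, 1, 2, 7, 4, 12, 10, 5, 8, 9, 11, 13, 3, 6] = (3 7 5 12)(6 10 11 13)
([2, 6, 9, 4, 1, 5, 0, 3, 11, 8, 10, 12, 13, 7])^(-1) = [6, 4, 0, 7, 3, 5, 1, 13, 9, 2, 10, 8, 11, 12]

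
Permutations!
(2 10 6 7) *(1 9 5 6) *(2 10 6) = [0, 9, 6, 3, 4, 2, 7, 10, 8, 5, 1] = (1 9 5 2 6 7 10)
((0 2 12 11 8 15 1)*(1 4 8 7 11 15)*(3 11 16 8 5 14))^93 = ((0 2 12 15 4 5 14 3 11 7 16 8 1))^93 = (0 12 4 14 11 16 1 2 15 5 3 7 8)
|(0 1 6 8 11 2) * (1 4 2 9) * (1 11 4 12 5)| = |(0 12 5 1 6 8 4 2)(9 11)| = 8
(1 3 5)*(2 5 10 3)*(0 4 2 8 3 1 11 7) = (0 4 2 5 11 7)(1 8 3 10) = [4, 8, 5, 10, 2, 11, 6, 0, 3, 9, 1, 7]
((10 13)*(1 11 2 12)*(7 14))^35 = ((1 11 2 12)(7 14)(10 13))^35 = (1 12 2 11)(7 14)(10 13)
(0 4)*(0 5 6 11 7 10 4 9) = [9, 1, 2, 3, 5, 6, 11, 10, 8, 0, 4, 7] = (0 9)(4 5 6 11 7 10)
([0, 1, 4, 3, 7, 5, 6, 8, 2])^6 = (2 7)(4 8)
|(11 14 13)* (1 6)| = |(1 6)(11 14 13)| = 6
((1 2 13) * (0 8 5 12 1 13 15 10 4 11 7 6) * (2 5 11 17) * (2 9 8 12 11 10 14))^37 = (0 1 11 6 12 5 7)(2 15 14)(4 9 10 17 8)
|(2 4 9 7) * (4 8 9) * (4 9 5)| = |(2 8 5 4 9 7)| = 6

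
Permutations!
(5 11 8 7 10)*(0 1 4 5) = (0 1 4 5 11 8 7 10) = [1, 4, 2, 3, 5, 11, 6, 10, 7, 9, 0, 8]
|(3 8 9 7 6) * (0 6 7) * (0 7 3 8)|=|(0 6 8 9 7 3)|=6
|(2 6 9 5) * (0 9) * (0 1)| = |(0 9 5 2 6 1)| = 6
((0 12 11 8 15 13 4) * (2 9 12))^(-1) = (0 4 13 15 8 11 12 9 2)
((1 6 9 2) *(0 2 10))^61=(0 2 1 6 9 10)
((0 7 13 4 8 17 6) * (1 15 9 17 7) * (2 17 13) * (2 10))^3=(0 9 8 2)(1 13 7 17)(4 10 6 15)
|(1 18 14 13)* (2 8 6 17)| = |(1 18 14 13)(2 8 6 17)| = 4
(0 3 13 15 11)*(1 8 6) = (0 3 13 15 11)(1 8 6) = [3, 8, 2, 13, 4, 5, 1, 7, 6, 9, 10, 0, 12, 15, 14, 11]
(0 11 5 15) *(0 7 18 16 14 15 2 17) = (0 11 5 2 17)(7 18 16 14 15) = [11, 1, 17, 3, 4, 2, 6, 18, 8, 9, 10, 5, 12, 13, 15, 7, 14, 0, 16]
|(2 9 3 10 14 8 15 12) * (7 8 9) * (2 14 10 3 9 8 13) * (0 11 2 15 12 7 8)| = |(0 11 2 8 12 14)(7 13 15)| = 6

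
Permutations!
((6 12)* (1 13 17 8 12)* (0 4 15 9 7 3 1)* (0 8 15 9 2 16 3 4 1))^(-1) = (0 3 16 2 15 17 13 1)(4 7 9)(6 12 8) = ((0 1 13 17 15 2 16 3)(4 9 7)(6 8 12))^(-1)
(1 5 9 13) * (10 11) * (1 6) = (1 5 9 13 6)(10 11) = [0, 5, 2, 3, 4, 9, 1, 7, 8, 13, 11, 10, 12, 6]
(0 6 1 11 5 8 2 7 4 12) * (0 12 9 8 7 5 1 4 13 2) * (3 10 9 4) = (0 6 3 10 9 8)(1 11)(2 5 7 13) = [6, 11, 5, 10, 4, 7, 3, 13, 0, 8, 9, 1, 12, 2]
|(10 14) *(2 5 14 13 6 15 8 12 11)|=|(2 5 14 10 13 6 15 8 12 11)|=10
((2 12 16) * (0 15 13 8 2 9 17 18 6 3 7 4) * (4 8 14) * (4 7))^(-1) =(0 4 3 6 18 17 9 16 12 2 8 7 14 13 15) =((0 15 13 14 7 8 2 12 16 9 17 18 6 3 4))^(-1)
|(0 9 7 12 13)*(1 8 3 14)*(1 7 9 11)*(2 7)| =|(0 11 1 8 3 14 2 7 12 13)| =10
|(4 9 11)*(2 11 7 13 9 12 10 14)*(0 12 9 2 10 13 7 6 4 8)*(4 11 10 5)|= 12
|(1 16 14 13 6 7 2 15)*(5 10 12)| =24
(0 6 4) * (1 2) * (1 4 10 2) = [6, 1, 4, 3, 0, 5, 10, 7, 8, 9, 2] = (0 6 10 2 4)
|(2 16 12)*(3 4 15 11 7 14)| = 6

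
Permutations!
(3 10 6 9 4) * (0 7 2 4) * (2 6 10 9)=(10)(0 7 6 2 4 3 9)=[7, 1, 4, 9, 3, 5, 2, 6, 8, 0, 10]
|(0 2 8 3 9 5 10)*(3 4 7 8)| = 6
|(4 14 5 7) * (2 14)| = |(2 14 5 7 4)| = 5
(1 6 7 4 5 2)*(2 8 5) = (1 6 7 4 2)(5 8) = [0, 6, 1, 3, 2, 8, 7, 4, 5]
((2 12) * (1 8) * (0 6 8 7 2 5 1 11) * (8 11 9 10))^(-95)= ((0 6 11)(1 7 2 12 5)(8 9 10))^(-95)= (12)(0 6 11)(8 9 10)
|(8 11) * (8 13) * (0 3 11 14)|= |(0 3 11 13 8 14)|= 6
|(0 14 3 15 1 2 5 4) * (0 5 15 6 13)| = 30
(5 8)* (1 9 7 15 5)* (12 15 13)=(1 9 7 13 12 15 5 8)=[0, 9, 2, 3, 4, 8, 6, 13, 1, 7, 10, 11, 15, 12, 14, 5]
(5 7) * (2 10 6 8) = [0, 1, 10, 3, 4, 7, 8, 5, 2, 9, 6] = (2 10 6 8)(5 7)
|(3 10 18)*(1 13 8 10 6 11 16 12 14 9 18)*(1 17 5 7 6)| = 15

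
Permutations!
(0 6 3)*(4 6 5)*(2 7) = (0 5 4 6 3)(2 7) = [5, 1, 7, 0, 6, 4, 3, 2]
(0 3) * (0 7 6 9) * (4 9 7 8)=(0 3 8 4 9)(6 7)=[3, 1, 2, 8, 9, 5, 7, 6, 4, 0]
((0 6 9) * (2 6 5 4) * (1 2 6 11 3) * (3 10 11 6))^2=((0 5 4 3 1 2 6 9)(10 11))^2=(11)(0 4 1 6)(2 9 5 3)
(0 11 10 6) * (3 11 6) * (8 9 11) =(0 6)(3 8 9 11 10) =[6, 1, 2, 8, 4, 5, 0, 7, 9, 11, 3, 10]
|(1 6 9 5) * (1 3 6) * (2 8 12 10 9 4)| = |(2 8 12 10 9 5 3 6 4)| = 9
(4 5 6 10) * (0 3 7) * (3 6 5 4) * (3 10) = [6, 1, 2, 7, 4, 5, 3, 0, 8, 9, 10] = (10)(0 6 3 7)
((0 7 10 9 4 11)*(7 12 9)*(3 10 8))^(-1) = (0 11 4 9 12)(3 8 7 10)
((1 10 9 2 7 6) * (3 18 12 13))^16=(18)(1 7 9)(2 10 6)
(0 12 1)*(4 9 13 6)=(0 12 1)(4 9 13 6)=[12, 0, 2, 3, 9, 5, 4, 7, 8, 13, 10, 11, 1, 6]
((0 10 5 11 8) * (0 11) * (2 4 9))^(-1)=((0 10 5)(2 4 9)(8 11))^(-1)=(0 5 10)(2 9 4)(8 11)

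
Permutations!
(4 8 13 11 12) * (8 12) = (4 12)(8 13 11) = [0, 1, 2, 3, 12, 5, 6, 7, 13, 9, 10, 8, 4, 11]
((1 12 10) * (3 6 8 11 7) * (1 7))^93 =(1 6 10 11 3 12 8 7)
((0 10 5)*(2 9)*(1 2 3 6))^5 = (0 5 10)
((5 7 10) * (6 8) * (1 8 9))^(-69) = ((1 8 6 9)(5 7 10))^(-69) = (10)(1 9 6 8)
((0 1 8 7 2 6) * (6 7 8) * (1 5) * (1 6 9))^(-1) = ((0 5 6)(1 9)(2 7))^(-1) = (0 6 5)(1 9)(2 7)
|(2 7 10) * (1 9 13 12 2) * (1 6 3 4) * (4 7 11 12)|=|(1 9 13 4)(2 11 12)(3 7 10 6)|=12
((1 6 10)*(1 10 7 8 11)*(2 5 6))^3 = (1 6 11 5 8 2 7)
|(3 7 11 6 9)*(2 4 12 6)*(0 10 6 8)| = 11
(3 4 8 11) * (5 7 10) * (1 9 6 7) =[0, 9, 2, 4, 8, 1, 7, 10, 11, 6, 5, 3] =(1 9 6 7 10 5)(3 4 8 11)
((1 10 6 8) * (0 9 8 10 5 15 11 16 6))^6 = (0 11 8 6 5)(1 10 15 9 16)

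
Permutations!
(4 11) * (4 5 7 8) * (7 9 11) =(4 7 8)(5 9 11) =[0, 1, 2, 3, 7, 9, 6, 8, 4, 11, 10, 5]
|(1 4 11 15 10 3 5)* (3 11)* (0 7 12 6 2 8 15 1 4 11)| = 24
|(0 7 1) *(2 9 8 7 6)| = 7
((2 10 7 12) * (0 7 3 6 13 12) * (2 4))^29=(0 7)(2 10 3 6 13 12 4)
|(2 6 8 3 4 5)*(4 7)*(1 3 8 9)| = 8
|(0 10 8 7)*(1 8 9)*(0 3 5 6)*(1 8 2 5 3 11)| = 10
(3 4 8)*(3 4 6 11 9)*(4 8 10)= (3 6 11 9)(4 10)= [0, 1, 2, 6, 10, 5, 11, 7, 8, 3, 4, 9]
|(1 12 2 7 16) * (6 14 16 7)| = |(1 12 2 6 14 16)| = 6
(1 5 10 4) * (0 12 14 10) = (0 12 14 10 4 1 5) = [12, 5, 2, 3, 1, 0, 6, 7, 8, 9, 4, 11, 14, 13, 10]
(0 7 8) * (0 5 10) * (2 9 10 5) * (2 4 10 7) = (0 2 9 7 8 4 10) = [2, 1, 9, 3, 10, 5, 6, 8, 4, 7, 0]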